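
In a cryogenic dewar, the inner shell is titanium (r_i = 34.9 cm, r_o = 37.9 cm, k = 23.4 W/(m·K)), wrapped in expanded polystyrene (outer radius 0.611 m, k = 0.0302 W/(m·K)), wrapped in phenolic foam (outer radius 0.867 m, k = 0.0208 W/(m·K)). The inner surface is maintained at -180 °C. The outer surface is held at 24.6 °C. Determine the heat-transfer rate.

Q = 45.6 W

Resistance network (inner→outer):
  R_titanium = (1/0.349 − 1/0.379)/(4πk) = 0.2268/(4π·23.4) = 7.713×10^-4 K/W
  R_expanded polystyrene = (1/0.379 − 1/0.611)/(4πk) = 1.002/(4π·0.0302) = 2.640 K/W
  R_phenolic foam = (1/0.611 − 1/0.867)/(4πk) = 0.4833/(4π·0.0208) = 1.849 K/W
ΣR = 7.713×10^-4 + 2.640 + 1.849 = 4.490 K/W
Q = ΔT/ΣR = (-180 °C − 24.6 °C)/4.490 = -45.6 W
(Negative Q ⇒ heat flows inward; heat gain = 45.6 W.)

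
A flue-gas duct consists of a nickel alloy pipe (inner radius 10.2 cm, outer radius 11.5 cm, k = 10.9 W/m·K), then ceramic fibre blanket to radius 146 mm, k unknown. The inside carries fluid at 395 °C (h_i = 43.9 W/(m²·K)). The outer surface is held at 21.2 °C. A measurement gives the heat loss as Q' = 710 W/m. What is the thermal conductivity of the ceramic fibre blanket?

k = 0.0777 W/m·K

ΣR = ΔT/Q' = |395 − 21.2|/710 = 0.5265 m·K/W
Known resistances:
  R'_conv,in = 1/(2πr h) = 1/(2π·0.102·43.9) = 0.03554 m·K/W
  R'_nickel alloy = ln(0.115/0.102)/(2πk) = 0.1200/(2π·10.9) = 0.001752 m·K/W
R_ceramic fibre blanket = ΣR − ΣR_known = 0.5265 − 0.03729 = 0.4892 m·K/W
ln(r₂/r₁)/(2πk) = 0.4892 ⇒ k = 0.2387/(2π·0.4892) = 0.0777 W/m·K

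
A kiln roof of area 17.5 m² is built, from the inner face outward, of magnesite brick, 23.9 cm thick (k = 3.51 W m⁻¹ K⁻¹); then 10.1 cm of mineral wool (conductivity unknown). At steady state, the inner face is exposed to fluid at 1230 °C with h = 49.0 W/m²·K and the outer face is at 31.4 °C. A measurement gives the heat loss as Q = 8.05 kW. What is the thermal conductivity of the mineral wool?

k = 0.0401 W/m·K

ΣR = ΔT/Q = |1230 − 31.4|/8050 = 0.1489 K/W
Known resistances:
  R_conv,in = 1/(hA) = 1/(49.0·17.5) = 0.001166 K/W
  R_magnesite brick = L/(kA) = 0.239/(3.51·17.5) = 0.003891 K/W
R_mineral wool = ΣR − ΣR_known = 0.1489 − 0.005057 = 0.1438 K/W
L/(kA) = 0.1438 ⇒ k = 0.101/(0.1438·17.5) = 0.0401 W/m·K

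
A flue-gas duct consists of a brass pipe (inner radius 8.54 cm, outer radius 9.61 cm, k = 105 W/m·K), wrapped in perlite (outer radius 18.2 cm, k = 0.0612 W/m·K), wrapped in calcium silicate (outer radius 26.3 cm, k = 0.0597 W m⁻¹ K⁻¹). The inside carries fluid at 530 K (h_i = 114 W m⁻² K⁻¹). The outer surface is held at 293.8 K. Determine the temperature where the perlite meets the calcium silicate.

T = 381 K

Series thermal resistances, inner to outer:
  R'_conv,in = 1/(2πr h) = 1/(2π·0.0854·114) = 0.01635 m·K/W
  R'_brass = ln(0.0961/0.0854)/(2πk) = 0.1180/(2π·105) = 1.789×10^-4 m·K/W
  R'_perlite = ln(0.182/0.0961)/(2πk) = 0.6386/(2π·0.0612) = 1.661 m·K/W
  R'_calcium silicate = ln(0.263/0.182)/(2πk) = 0.3681/(2π·0.0597) = 0.9814 m·K/W
ΣR = 0.01635 + 1.789×10^-4 + 1.661 + 0.9814 = 2.659 m·K/W
Q' = ΔT/ΣR = (530 K − 293.8 K)/2.659 = 88.83 W/m
From the inner boundary to the perlite/calcium silicate interface, ΣR_partial = 1.678 m·K/W.
T_interface = T_in − Q'·ΣR_partial = 530 K − (88.83)(1.678) = 381 K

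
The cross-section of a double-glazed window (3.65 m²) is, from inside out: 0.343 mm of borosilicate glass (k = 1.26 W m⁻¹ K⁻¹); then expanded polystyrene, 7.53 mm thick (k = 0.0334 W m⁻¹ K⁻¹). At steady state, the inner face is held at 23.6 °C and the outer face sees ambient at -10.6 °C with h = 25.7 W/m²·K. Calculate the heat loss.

Resistance network (inner→outer):
  R_borosilicate glass = L/(kA) = 3.43×10^-4/(1.26·3.65) = 7.458×10^-5 K/W
  R_expanded polystyrene = L/(kA) = 0.00753/(0.0334·3.65) = 0.06177 K/W
  R_conv,out = 1/(hA) = 1/(25.7·3.65) = 0.01066 K/W
ΣR = 7.458×10^-5 + 0.06177 + 0.01066 = 0.07250 K/W
Q = ΔT/ΣR = (23.6 °C − -10.6 °C)/0.07250 = 472 W

Q = 472 W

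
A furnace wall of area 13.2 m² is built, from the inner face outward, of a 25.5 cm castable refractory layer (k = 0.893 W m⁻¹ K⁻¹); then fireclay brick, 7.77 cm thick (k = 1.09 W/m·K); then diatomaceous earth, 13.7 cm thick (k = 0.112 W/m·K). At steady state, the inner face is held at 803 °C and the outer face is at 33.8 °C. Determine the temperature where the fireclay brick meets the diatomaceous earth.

Resistance network (inner→outer):
  R_castable refractory = L/(kA) = 0.255/(0.893·13.2) = 0.02163 K/W
  R_fireclay brick = L/(kA) = 0.0777/(1.09·13.2) = 0.005400 K/W
  R_diatomaceous earth = L/(kA) = 0.137/(0.112·13.2) = 0.09267 K/W
ΣR = 0.02163 + 0.005400 + 0.09267 = 0.1197 K/W
Q = ΔT/ΣR = (803 °C − 33.8 °C)/0.1197 = 6426 W
From the inner boundary to the fireclay brick/diatomaceous earth interface, ΣR_partial = 0.02703 K/W.
T_interface = T_in − Q·ΣR_partial = 803 °C − (6426)(0.02703) = 629 °C

T = 629 °C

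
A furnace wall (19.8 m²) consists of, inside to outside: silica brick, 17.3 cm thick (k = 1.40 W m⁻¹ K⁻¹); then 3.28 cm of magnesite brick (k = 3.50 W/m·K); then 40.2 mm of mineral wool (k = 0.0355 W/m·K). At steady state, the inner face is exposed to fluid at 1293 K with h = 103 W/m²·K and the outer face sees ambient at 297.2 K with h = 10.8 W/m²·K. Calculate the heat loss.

Resistance network (inner→outer):
  R_conv,in = 1/(hA) = 1/(103·19.8) = 4.903×10^-4 K/W
  R_silica brick = L/(kA) = 0.173/(1.40·19.8) = 0.006241 K/W
  R_magnesite brick = L/(kA) = 0.0328/(3.50·19.8) = 4.733×10^-4 K/W
  R_mineral wool = L/(kA) = 0.0402/(0.0355·19.8) = 0.05719 K/W
  R_conv,out = 1/(hA) = 1/(10.8·19.8) = 0.004676 K/W
ΣR = 4.903×10^-4 + 0.006241 + 4.733×10^-4 + 0.05719 + 0.004676 = 0.06907 K/W
Q = ΔT/ΣR = (1293 K − 297.2 K)/0.06907 = 14400 W

Q = 14400 W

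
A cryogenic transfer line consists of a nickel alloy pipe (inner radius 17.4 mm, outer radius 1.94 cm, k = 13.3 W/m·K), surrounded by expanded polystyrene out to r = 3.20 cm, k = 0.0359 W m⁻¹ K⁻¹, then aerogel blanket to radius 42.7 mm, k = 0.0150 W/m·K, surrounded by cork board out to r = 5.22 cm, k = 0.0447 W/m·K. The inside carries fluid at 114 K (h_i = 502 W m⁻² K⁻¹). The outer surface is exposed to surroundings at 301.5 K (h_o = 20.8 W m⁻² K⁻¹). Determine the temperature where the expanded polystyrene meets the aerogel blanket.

Treat each layer as a resistance in series:
  R'_conv,in = 1/(2πr h) = 1/(2π·0.0174·502) = 0.01822 m·K/W
  R'_nickel alloy = ln(0.0194/0.0174)/(2πk) = 0.1088/(2π·13.3) = 0.001302 m·K/W
  R'_expanded polystyrene = ln(0.0320/0.0194)/(2πk) = 0.5005/(2π·0.0359) = 2.219 m·K/W
  R'_aerogel blanket = ln(0.0427/0.0320)/(2πk) = 0.2885/(2π·0.0150) = 3.061 m·K/W
  R'_cork board = ln(0.0522/0.0427)/(2πk) = 0.2009/(2π·0.0447) = 0.7152 m·K/W
  R'_conv,out = 1/(2πr h) = 1/(2π·0.0522·20.8) = 0.1466 m·K/W
ΣR = 0.01822 + 0.001302 + 2.219 + 3.061 + 0.7152 + 0.1466 = 6.161 m·K/W
Q' = ΔT/ΣR = (114 K − 301.5 K)/6.161 = -30.43 W/m
From the inner boundary to the expanded polystyrene/aerogel blanket interface, ΣR_partial = 2.239 m·K/W.
T_interface = T_in − Q'·ΣR_partial = 114 K − (-30.43)(2.239) = 182.1 K

T = 182.1 K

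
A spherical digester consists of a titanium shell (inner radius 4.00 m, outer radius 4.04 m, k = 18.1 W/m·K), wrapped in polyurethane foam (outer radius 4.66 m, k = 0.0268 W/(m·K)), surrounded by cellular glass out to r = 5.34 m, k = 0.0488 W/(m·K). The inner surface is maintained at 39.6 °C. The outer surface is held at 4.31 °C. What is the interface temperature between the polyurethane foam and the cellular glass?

T = 15.4 °C

Series thermal resistances, inner to outer:
  R_titanium = (1/4.00 − 1/4.04)/(4πk) = 0.002475/(4π·18.1) = 1.088×10^-5 K/W
  R_polyurethane foam = (1/4.04 − 1/4.66)/(4πk) = 0.03293/(4π·0.0268) = 0.09779 K/W
  R_cellular glass = (1/4.66 − 1/5.34)/(4πk) = 0.02733/(4π·0.0488) = 0.04456 K/W
ΣR = 1.088×10^-5 + 0.09779 + 0.04456 = 0.1424 K/W
Q = ΔT/ΣR = (39.6 °C − 4.31 °C)/0.1424 = 247.8 W
From the inner boundary to the polyurethane foam/cellular glass interface, ΣR_partial = 0.09780 K/W.
T_interface = T_in − Q·ΣR_partial = 39.6 °C − (247.8)(0.09780) = 15.4 °C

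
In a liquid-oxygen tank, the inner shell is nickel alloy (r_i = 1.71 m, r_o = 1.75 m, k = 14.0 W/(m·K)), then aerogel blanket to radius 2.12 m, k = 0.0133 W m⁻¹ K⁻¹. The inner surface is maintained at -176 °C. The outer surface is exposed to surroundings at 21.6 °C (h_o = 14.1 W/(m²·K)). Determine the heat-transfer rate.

Resistance network (inner→outer):
  R_nickel alloy = (1/1.71 − 1/1.75)/(4πk) = 0.01337/(4π·14.0) = 7.598×10^-5 K/W
  R_aerogel blanket = (1/1.75 − 1/2.12)/(4πk) = 0.09973/(4π·0.0133) = 0.5967 K/W
  R_conv,out = 1/(4πr²h) = 1/(4π·2.12²·14.1) = 0.001256 K/W
ΣR = 7.598×10^-5 + 0.5967 + 0.001256 = 0.5980 K/W
Q = ΔT/ΣR = (-176 °C − 21.6 °C)/0.5980 = -330 W
(Negative Q ⇒ heat flows inward; heat gain = 330 W.)

Q = 330 W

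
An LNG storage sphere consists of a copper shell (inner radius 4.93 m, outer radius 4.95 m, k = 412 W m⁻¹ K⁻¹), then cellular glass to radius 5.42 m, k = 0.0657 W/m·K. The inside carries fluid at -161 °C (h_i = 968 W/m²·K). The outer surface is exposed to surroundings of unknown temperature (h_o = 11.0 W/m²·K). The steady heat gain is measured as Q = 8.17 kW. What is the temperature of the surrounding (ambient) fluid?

Series resistances:
  R_conv,in = 1/(4πr²h) = 1/(4π·4.93²·968) = 3.382×10^-6 K/W
  R_copper = (1/4.93 − 1/4.95)/(4πk) = 8.196×10^-4/(4π·412) = 1.583×10^-7 K/W
  R_cellular glass = (1/4.95 − 1/5.42)/(4πk) = 0.01752/(4π·0.0657) = 0.02122 K/W
  R_conv,out = 1/(4πr²h) = 1/(4π·5.42²·11.0) = 2.463×10^-4 K/W
ΣR = 0.02147 K/W
ΔT = Q·ΣR = 8170 × 0.02147 = 175.4 K
Heat flows inward, so T_out = T_in + ΔT = -161 + 175.4 = 14.4 °C

T_out = 14.4 °C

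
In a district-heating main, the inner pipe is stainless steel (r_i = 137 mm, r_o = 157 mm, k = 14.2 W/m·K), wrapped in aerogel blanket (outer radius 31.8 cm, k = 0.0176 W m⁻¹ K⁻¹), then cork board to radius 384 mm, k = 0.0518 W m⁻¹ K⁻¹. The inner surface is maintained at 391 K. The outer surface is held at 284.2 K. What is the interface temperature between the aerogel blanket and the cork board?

T = 293.1 K

Treat each layer as a resistance in series:
  R'_stainless steel = ln(0.157/0.137)/(2πk) = 0.1363/(2π·14.2) = 0.001527 m·K/W
  R'_aerogel blanket = ln(0.318/0.157)/(2πk) = 0.7058/(2π·0.0176) = 6.383 m·K/W
  R'_cork board = ln(0.384/0.318)/(2πk) = 0.1886/(2π·0.0518) = 0.5794 m·K/W
ΣR = 0.001527 + 6.383 + 0.5794 = 6.964 m·K/W
Q' = ΔT/ΣR = (391 K − 284.2 K)/6.964 = 15.34 W/m
From the inner boundary to the aerogel blanket/cork board interface, ΣR_partial = 6.385 m·K/W.
T_interface = T_in − Q'·ΣR_partial = 391 K − (15.34)(6.385) = 293.1 K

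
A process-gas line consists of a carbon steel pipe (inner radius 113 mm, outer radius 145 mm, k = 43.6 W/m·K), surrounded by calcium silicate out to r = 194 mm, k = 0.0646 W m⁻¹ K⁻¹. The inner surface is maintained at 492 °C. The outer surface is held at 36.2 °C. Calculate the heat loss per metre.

Q' = 635 W/m

Treat each layer as a resistance in series:
  R'_carbon steel = ln(0.145/0.113)/(2πk) = 0.2493/(2π·43.6) = 9.102×10^-4 m·K/W
  R'_calcium silicate = ln(0.194/0.145)/(2πk) = 0.2911/(2π·0.0646) = 0.7172 m·K/W
ΣR = 9.102×10^-4 + 0.7172 = 0.7181 m·K/W
Q' = ΔT/ΣR = (492 °C − 36.2 °C)/0.7181 = 635 W/m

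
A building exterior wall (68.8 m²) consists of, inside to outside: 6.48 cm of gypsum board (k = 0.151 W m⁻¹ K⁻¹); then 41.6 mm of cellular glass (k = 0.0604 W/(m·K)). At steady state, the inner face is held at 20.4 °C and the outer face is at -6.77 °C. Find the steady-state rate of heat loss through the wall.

Q = 1670 W

Resistance network (inner→outer):
  R_gypsum board = L/(kA) = 0.0648/(0.151·68.8) = 0.006237 K/W
  R_cellular glass = L/(kA) = 0.0416/(0.0604·68.8) = 0.01001 K/W
ΣR = 0.006237 + 0.01001 = 0.01625 K/W
Q = ΔT/ΣR = (20.4 °C − -6.77 °C)/0.01625 = 1670 W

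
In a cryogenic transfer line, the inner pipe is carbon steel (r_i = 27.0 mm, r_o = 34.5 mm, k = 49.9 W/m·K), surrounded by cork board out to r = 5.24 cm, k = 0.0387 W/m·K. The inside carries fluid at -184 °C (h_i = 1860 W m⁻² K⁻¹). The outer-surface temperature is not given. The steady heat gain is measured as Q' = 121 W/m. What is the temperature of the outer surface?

T_out = 24.5 °C

Series resistances:
  R'_conv,in = 1/(2πr h) = 1/(2π·0.0270·1860) = 0.003169 m·K/W
  R'_carbon steel = ln(0.0345/0.0270)/(2πk) = 0.2451/(2π·49.9) = 7.818×10^-4 m·K/W
  R'_cork board = ln(0.0524/0.0345)/(2πk) = 0.4179/(2π·0.0387) = 1.719 m·K/W
ΣR = 1.723 m·K/W
ΔT = Q'·ΣR = 121 × 1.723 = 208.5 K
Heat flows inward, so T_out = T_in + ΔT = -184 + 208.5 = 24.5 °C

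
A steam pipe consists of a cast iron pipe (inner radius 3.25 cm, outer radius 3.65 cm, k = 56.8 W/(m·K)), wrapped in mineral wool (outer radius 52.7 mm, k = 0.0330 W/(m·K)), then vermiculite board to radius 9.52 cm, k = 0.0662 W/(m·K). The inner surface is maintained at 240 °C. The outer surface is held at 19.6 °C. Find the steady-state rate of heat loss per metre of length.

Treat each layer as a resistance in series:
  R'_cast iron = ln(0.0365/0.0325)/(2πk) = 0.1161/(2π·56.8) = 3.252×10^-4 m·K/W
  R'_mineral wool = ln(0.0527/0.0365)/(2πk) = 0.3673/(2π·0.0330) = 1.771 m·K/W
  R'_vermiculite board = ln(0.0952/0.0527)/(2πk) = 0.5914/(2π·0.0662) = 1.422 m·K/W
ΣR = 3.252×10^-4 + 1.771 + 1.422 = 3.193 m·K/W
Q' = ΔT/ΣR = (240 °C − 19.6 °C)/3.193 = 69.0 W/m

Q' = 69.0 W/m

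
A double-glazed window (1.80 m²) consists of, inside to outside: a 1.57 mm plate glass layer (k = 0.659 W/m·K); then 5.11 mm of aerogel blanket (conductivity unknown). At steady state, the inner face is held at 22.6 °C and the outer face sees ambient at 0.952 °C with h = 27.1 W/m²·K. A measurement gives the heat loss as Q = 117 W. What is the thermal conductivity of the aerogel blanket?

ΣR = ΔT/Q = |22.6 − 0.952|/117 = 0.1850 K/W
Known resistances:
  R_plate glass = L/(kA) = 0.00157/(0.659·1.80) = 0.001324 K/W
  R_conv,out = 1/(hA) = 1/(27.1·1.80) = 0.02050 K/W
R_aerogel blanket = ΣR − ΣR_known = 0.1850 − 0.02182 = 0.1632 K/W
L/(kA) = 0.1632 ⇒ k = 0.00511/(0.1632·1.80) = 0.0174 W/m·K

k = 0.0174 W/m·K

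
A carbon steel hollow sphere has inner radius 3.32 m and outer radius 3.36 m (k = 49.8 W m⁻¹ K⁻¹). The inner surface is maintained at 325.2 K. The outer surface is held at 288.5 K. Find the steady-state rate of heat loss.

Q = 6.41×10^6 W

Q = 4πk·ΔT/(1/r₁ − 1/r₂) = 4π × 49.8 × 36.7 / (1/3.32 − 1/3.36) = 6.41×10^6 W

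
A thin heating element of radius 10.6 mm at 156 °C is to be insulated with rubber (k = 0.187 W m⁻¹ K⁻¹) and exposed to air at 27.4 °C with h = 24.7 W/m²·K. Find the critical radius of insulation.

r_cr = 0.757 cm

For a cylinder, r_cr = k_ins/h = 0.187/24.7 = 0.00757 m = 0.757 cm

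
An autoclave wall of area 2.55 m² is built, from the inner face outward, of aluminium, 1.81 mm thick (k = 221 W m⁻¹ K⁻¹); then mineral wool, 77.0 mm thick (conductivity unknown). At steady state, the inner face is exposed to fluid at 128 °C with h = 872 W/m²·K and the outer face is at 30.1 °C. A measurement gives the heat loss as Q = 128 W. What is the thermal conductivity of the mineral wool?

k = 0.0395 W/m·K

ΣR = ΔT/Q = |128 − 30.1|/128 = 0.7648 K/W
Known resistances:
  R_conv,in = 1/(hA) = 1/(872·2.55) = 4.497×10^-4 K/W
  R_aluminium = L/(kA) = 0.00181/(221·2.55) = 3.212×10^-6 K/W
R_mineral wool = ΣR − ΣR_known = 0.7648 − 4.529×10^-4 = 0.7643 K/W
L/(kA) = 0.7643 ⇒ k = 0.0770/(0.7643·2.55) = 0.0395 W/m·K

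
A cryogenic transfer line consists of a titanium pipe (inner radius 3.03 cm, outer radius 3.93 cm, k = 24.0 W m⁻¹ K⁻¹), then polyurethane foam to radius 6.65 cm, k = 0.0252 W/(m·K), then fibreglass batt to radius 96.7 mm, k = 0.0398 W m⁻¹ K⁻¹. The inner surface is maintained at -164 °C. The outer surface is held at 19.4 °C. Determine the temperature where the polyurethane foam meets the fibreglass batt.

Resistance network (inner→outer):
  R'_titanium = ln(0.0393/0.0303)/(2πk) = 0.2601/(2π·24.0) = 0.001725 m·K/W
  R'_polyurethane foam = ln(0.0665/0.0393)/(2πk) = 0.5260/(2π·0.0252) = 3.322 m·K/W
  R'_fibreglass batt = ln(0.0967/0.0665)/(2πk) = 0.3744/(2π·0.0398) = 1.497 m·K/W
ΣR = 0.001725 + 3.322 + 1.497 = 4.821 m·K/W
Q' = ΔT/ΣR = (-164 °C − 19.4 °C)/4.821 = -38.04 W/m
From the inner boundary to the polyurethane foam/fibreglass batt interface, ΣR_partial = 3.324 m·K/W.
T_interface = T_in − Q'·ΣR_partial = -164 °C − (-38.04)(3.324) = -37.6 °C

T = -37.6 °C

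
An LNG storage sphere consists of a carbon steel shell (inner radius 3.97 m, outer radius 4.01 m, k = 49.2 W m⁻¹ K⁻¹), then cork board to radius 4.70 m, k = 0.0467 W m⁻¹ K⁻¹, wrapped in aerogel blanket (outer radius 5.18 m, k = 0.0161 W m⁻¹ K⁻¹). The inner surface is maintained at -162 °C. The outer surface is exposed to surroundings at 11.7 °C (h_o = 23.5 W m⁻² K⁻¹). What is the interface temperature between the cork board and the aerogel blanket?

T = -94.3 °C

Series thermal resistances, inner to outer:
  R_carbon steel = (1/3.97 − 1/4.01)/(4πk) = 0.002513/(4π·49.2) = 4.064×10^-6 K/W
  R_cork board = (1/4.01 − 1/4.70)/(4πk) = 0.03661/(4π·0.0467) = 0.06238 K/W
  R_aerogel blanket = (1/4.70 − 1/5.18)/(4πk) = 0.01972/(4π·0.0161) = 0.09745 K/W
  R_conv,out = 1/(4πr²h) = 1/(4π·5.18²·23.5) = 1.262×10^-4 K/W
ΣR = 4.064×10^-6 + 0.06238 + 0.09745 + 1.262×10^-4 = 0.1600 K/W
Q = ΔT/ΣR = (-162 °C − 11.7 °C)/0.1600 = -1086 W
From the inner boundary to the cork board/aerogel blanket interface, ΣR_partial = 0.06238 K/W.
T_interface = T_in − Q·ΣR_partial = -162 °C − (-1086)(0.06238) = -94.3 °C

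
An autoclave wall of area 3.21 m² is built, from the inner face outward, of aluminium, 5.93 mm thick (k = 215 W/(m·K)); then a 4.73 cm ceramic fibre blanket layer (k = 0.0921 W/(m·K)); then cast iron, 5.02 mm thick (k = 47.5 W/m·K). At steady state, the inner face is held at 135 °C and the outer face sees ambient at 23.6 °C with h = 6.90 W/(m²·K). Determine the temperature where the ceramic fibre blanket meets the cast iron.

T = 48.1 °C

Resistance network (inner→outer):
  R_aluminium = L/(kA) = 0.00593/(215·3.21) = 8.592×10^-6 K/W
  R_ceramic fibre blanket = L/(kA) = 0.0473/(0.0921·3.21) = 0.1600 K/W
  R_cast iron = L/(kA) = 0.00502/(47.5·3.21) = 3.292×10^-5 K/W
  R_conv,out = 1/(hA) = 1/(6.90·3.21) = 0.04515 K/W
ΣR = 8.592×10^-6 + 0.1600 + 3.292×10^-5 + 0.04515 = 0.2052 K/W
Q = ΔT/ΣR = (135 °C − 23.6 °C)/0.2052 = 542.9 W
From the inner boundary to the ceramic fibre blanket/cast iron interface, ΣR_partial = 0.1600 K/W.
T_interface = T_in − Q·ΣR_partial = 135 °C − (542.9)(0.1600) = 48.1 °C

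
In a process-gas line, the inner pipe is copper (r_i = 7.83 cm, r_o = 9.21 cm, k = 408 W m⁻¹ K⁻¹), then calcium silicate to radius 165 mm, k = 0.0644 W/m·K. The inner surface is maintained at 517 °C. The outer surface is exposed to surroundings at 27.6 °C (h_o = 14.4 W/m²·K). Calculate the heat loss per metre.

Series thermal resistances, inner to outer:
  R'_copper = ln(0.0921/0.0783)/(2πk) = 0.1623/(2π·408) = 6.332×10^-5 m·K/W
  R'_calcium silicate = ln(0.165/0.0921)/(2πk) = 0.5831/(2π·0.0644) = 1.441 m·K/W
  R'_conv,out = 1/(2πr h) = 1/(2π·0.165·14.4) = 0.06698 m·K/W
ΣR = 6.332×10^-5 + 1.441 + 0.06698 = 1.508 m·K/W
Q' = ΔT/ΣR = (517 °C − 27.6 °C)/1.508 = 325 W/m

Q' = 325 W/m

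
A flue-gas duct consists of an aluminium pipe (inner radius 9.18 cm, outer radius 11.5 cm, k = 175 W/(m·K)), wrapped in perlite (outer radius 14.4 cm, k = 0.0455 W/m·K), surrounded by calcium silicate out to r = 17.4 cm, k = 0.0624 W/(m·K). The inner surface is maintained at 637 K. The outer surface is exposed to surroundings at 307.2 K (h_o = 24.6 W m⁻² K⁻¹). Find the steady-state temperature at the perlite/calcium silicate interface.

T = 438 K

Treat each layer as a resistance in series:
  R'_aluminium = ln(0.115/0.0918)/(2πk) = 0.2253/(2π·175) = 2.049×10^-4 m·K/W
  R'_perlite = ln(0.144/0.115)/(2πk) = 0.2249/(2π·0.0455) = 0.7866 m·K/W
  R'_calcium silicate = ln(0.174/0.144)/(2πk) = 0.1892/(2π·0.0624) = 0.4827 m·K/W
  R'_conv,out = 1/(2πr h) = 1/(2π·0.174·24.6) = 0.03718 m·K/W
ΣR = 2.049×10^-4 + 0.7866 + 0.4827 + 0.03718 = 1.307 m·K/W
Q' = ΔT/ΣR = (637 K − 307.2 K)/1.307 = 252.3 W/m
From the inner boundary to the perlite/calcium silicate interface, ΣR_partial = 0.7868 m·K/W.
T_interface = T_in − Q'·ΣR_partial = 637 K − (252.3)(0.7868) = 438 K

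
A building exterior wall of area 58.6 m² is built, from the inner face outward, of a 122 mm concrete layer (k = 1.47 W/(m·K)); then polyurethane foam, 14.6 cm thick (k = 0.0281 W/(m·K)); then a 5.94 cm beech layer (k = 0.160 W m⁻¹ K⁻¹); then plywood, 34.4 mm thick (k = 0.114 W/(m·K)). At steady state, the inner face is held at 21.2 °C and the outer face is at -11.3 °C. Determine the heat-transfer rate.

Resistance network (inner→outer):
  R_concrete = L/(kA) = 0.122/(1.47·58.6) = 0.001416 K/W
  R_polyurethane foam = L/(kA) = 0.146/(0.0281·58.6) = 0.08866 K/W
  R_beech = L/(kA) = 0.0594/(0.160·58.6) = 0.006335 K/W
  R_plywood = L/(kA) = 0.0344/(0.114·58.6) = 0.005149 K/W
ΣR = 0.001416 + 0.08866 + 0.006335 + 0.005149 = 0.1016 K/W
Q = ΔT/ΣR = (21.2 °C − -11.3 °C)/0.1016 = 320 W

Q = 320 W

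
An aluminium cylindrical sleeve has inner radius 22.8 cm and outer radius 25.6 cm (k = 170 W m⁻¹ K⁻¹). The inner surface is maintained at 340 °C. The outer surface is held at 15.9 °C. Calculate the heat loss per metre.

Q' = 2πk·ΔT/ln(r₂/r₁) = 2π × 170 × 324.1 / ln(0.256/0.228) = 2.99×10^6 W/m

Q' = 2.99×10^6 W/m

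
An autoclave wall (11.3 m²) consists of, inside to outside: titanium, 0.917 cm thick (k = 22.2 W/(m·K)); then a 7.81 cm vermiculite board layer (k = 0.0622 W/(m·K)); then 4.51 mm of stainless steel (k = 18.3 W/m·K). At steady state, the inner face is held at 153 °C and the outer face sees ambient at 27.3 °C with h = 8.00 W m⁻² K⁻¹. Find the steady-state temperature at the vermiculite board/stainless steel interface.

T = 38.7 °C

Series thermal resistances, inner to outer:
  R_titanium = L/(kA) = 0.00917/(22.2·11.3) = 3.655×10^-5 K/W
  R_vermiculite board = L/(kA) = 0.0781/(0.0622·11.3) = 0.1111 K/W
  R_stainless steel = L/(kA) = 0.00451/(18.3·11.3) = 2.181×10^-5 K/W
  R_conv,out = 1/(hA) = 1/(8.00·11.3) = 0.01106 K/W
ΣR = 3.655×10^-5 + 0.1111 + 2.181×10^-5 + 0.01106 = 0.1222 K/W
Q = ΔT/ΣR = (153 °C − 27.3 °C)/0.1222 = 1029 W
From the inner boundary to the vermiculite board/stainless steel interface, ΣR_partial = 0.1111 K/W.
T_interface = T_in − Q·ΣR_partial = 153 °C − (1029)(0.1111) = 38.7 °C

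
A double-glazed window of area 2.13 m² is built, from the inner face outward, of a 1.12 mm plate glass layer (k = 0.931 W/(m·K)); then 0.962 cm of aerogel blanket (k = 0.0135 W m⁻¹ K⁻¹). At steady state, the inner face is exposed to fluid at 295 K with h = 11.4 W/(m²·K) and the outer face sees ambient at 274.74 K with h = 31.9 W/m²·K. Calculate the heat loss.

Treat each layer as a resistance in series:
  R_conv,in = 1/(hA) = 1/(11.4·2.13) = 0.04118 K/W
  R_plate glass = L/(kA) = 0.00112/(0.931·2.13) = 5.648×10^-4 K/W
  R_aerogel blanket = L/(kA) = 0.00962/(0.0135·2.13) = 0.3346 K/W
  R_conv,out = 1/(hA) = 1/(31.9·2.13) = 0.01472 K/W
ΣR = 0.04118 + 5.648×10^-4 + 0.3346 + 0.01472 = 0.3911 K/W
Q = ΔT/ΣR = (295 K − 274.74 K)/0.3911 = 51.8 W

Q = 51.8 W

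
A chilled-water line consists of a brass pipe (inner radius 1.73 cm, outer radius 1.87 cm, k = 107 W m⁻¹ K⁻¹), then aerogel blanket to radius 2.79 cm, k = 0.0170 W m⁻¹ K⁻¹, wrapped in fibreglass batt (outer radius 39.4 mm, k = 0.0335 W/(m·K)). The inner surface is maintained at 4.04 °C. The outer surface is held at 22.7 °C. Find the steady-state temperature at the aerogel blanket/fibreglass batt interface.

T = 17.0 °C

Treat each layer as a resistance in series:
  R'_brass = ln(0.0187/0.0173)/(2πk) = 0.07782/(2π·107) = 1.157×10^-4 m·K/W
  R'_aerogel blanket = ln(0.0279/0.0187)/(2πk) = 0.4001/(2π·0.0170) = 3.746 m·K/W
  R'_fibreglass batt = ln(0.0394/0.0279)/(2πk) = 0.3451/(2π·0.0335) = 1.640 m·K/W
ΣR = 1.157×10^-4 + 3.746 + 1.640 = 5.386 m·K/W
Q' = ΔT/ΣR = (4.04 °C − 22.7 °C)/5.386 = -3.465 W/m
From the inner boundary to the aerogel blanket/fibreglass batt interface, ΣR_partial = 3.746 m·K/W.
T_interface = T_in − Q'·ΣR_partial = 4.04 °C − (-3.465)(3.746) = 17.0 °C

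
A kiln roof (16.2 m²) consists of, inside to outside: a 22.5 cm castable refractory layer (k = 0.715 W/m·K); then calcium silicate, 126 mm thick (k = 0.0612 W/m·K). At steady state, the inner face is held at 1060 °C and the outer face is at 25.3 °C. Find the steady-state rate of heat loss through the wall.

Treat each layer as a resistance in series:
  R_castable refractory = L/(kA) = 0.225/(0.715·16.2) = 0.01943 K/W
  R_calcium silicate = L/(kA) = 0.126/(0.0612·16.2) = 0.1271 K/W
ΣR = 0.01943 + 0.1271 = 0.1465 K/W
Q = ΔT/ΣR = (1060 °C − 25.3 °C)/0.1465 = 7060 W

Q = 7.06 kW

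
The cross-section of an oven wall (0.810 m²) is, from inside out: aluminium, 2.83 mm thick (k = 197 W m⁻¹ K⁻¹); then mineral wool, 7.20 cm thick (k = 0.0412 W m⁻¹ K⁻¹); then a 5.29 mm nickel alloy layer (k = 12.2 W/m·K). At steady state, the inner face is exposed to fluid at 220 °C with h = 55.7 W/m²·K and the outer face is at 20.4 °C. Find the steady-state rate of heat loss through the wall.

Q = 91.6 W

Resistance network (inner→outer):
  R_conv,in = 1/(hA) = 1/(55.7·0.810) = 0.02216 K/W
  R_aluminium = L/(kA) = 0.00283/(197·0.810) = 1.774×10^-5 K/W
  R_mineral wool = L/(kA) = 0.0720/(0.0412·0.810) = 2.157 K/W
  R_nickel alloy = L/(kA) = 0.00529/(12.2·0.810) = 5.353×10^-4 K/W
ΣR = 0.02216 + 1.774×10^-5 + 2.157 + 5.353×10^-4 = 2.180 K/W
Q = ΔT/ΣR = (220 °C − 20.4 °C)/2.180 = 91.6 W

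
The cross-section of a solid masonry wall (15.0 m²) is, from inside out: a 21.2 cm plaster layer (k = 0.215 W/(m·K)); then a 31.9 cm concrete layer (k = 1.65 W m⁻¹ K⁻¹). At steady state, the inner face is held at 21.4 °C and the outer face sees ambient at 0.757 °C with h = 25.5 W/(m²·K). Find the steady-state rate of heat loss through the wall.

Q = 254 W

Series thermal resistances, inner to outer:
  R_plaster = L/(kA) = 0.212/(0.215·15.0) = 0.06574 K/W
  R_concrete = L/(kA) = 0.319/(1.65·15.0) = 0.01289 K/W
  R_conv,out = 1/(hA) = 1/(25.5·15.0) = 0.002614 K/W
ΣR = 0.06574 + 0.01289 + 0.002614 = 0.08124 K/W
Q = ΔT/ΣR = (21.4 °C − 0.757 °C)/0.08124 = 254 W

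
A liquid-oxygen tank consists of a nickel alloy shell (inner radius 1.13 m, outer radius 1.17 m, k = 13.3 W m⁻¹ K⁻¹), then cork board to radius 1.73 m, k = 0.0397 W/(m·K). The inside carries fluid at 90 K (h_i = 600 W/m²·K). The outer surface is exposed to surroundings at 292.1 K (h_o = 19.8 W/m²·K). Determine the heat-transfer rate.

Series thermal resistances, inner to outer:
  R_conv,in = 1/(4πr²h) = 1/(4π·1.13²·600) = 1.039×10^-4 K/W
  R_nickel alloy = (1/1.13 − 1/1.17)/(4πk) = 0.03025/(4π·13.3) = 1.810×10^-4 K/W
  R_cork board = (1/1.17 − 1/1.73)/(4πk) = 0.2767/(4π·0.0397) = 0.5546 K/W
  R_conv,out = 1/(4πr²h) = 1/(4π·1.73²·19.8) = 0.001343 K/W
ΣR = 1.039×10^-4 + 1.810×10^-4 + 0.5546 + 0.001343 = 0.5562 K/W
Q = ΔT/ΣR = (90 K − 292.1 K)/0.5562 = -363 W
(Negative Q ⇒ heat flows inward; heat gain = 363 W.)

Q = 363 W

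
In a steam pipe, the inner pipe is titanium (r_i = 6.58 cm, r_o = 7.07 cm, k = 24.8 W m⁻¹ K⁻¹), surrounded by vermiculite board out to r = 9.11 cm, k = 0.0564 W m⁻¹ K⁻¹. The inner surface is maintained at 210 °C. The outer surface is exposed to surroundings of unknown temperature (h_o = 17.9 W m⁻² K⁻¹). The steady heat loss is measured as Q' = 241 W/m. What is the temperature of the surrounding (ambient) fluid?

T_out = 14.0 °C

Sum the resistances:
  R'_titanium = ln(0.0707/0.0658)/(2πk) = 0.07183/(2π·24.8) = 4.609×10^-4 m·K/W
  R'_vermiculite board = ln(0.0911/0.0707)/(2πk) = 0.2535/(2π·0.0564) = 0.7154 m·K/W
  R'_conv,out = 1/(2πr h) = 1/(2π·0.0911·17.9) = 0.09760 m·K/W
ΣR = 0.8134 m·K/W
ΔT = Q'·ΣR = 241 × 0.8134 = 196.0 K
Heat flows outward, so T_out = T_in − ΔT = 210 − 196.0 = 14.0 °C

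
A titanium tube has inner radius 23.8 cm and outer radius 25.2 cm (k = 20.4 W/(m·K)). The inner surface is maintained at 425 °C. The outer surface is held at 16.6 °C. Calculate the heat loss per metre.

Q' = 2πk·ΔT/ln(r₂/r₁) = 2π × 20.4 × 408.4 / ln(0.252/0.238) = 9.16×10^5 W/m

Q' = 916 kW/m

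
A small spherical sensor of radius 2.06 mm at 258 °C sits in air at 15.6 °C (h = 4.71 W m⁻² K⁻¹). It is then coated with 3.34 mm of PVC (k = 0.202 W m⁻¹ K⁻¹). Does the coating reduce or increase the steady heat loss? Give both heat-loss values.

increases: 0.0609 → 0.347 W

Critical radius for a sphere: r_cr = 2k/h = 0.0858 m = 8.58 cm.
Outer radius after coating: r₂ = 0.00206 + 0.00334 = 0.00540 m.
Since r₁ < r_cr and r₂ ≤ r_cr, the coating moves toward the maximum at r_cr — heat loss rises.
Bare: R = 1/(4πr₁²h) = 3981 K/W; Q = 242.4/3981 = 0.0609 W.
Coated: R = R_cond + R_conv = 697.7 K/W; Q = 242.4/697.7 = 0.347 W.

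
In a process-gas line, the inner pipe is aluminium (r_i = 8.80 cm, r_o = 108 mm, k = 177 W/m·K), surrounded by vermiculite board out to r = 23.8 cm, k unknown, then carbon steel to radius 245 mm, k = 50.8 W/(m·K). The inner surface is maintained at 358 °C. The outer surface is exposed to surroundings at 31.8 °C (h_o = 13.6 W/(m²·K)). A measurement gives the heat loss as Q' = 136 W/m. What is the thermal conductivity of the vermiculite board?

ΣR = ΔT/Q' = |358 − 31.8|/136 = 2.399 m·K/W
Known resistances:
  R'_aluminium = ln(0.108/0.0880)/(2πk) = 0.2048/(2π·177) = 1.841×10^-4 m·K/W
  R'_carbon steel = ln(0.245/0.238)/(2πk) = 0.02899/(2π·50.8) = 9.082×10^-5 m·K/W
  R'_conv,out = 1/(2πr h) = 1/(2π·0.245·13.6) = 0.04777 m·K/W
R_vermiculite board = ΣR − ΣR_known = 2.399 − 0.04804 = 2.351 m·K/W
ln(r₂/r₁)/(2πk) = 2.351 ⇒ k = 0.7901/(2π·2.351) = 0.0535 W/m·K

k = 0.0535 W/m·K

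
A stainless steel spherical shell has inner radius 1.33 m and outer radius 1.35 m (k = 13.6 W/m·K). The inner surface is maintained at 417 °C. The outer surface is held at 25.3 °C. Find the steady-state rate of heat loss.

Q = 4πk·ΔT/(1/r₁ − 1/r₂) = 4π × 13.6 × 391.7 / (1/1.33 − 1/1.35) = 6.01×10^6 W

Q = 6.01×10^6 W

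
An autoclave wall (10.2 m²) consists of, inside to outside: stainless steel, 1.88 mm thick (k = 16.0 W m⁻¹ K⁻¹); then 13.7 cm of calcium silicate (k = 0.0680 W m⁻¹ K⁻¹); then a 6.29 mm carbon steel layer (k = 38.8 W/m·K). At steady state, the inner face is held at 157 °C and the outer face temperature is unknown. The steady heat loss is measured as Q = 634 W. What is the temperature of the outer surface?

Sum the resistances:
  R_stainless steel = L/(kA) = 0.00188/(16.0·10.2) = 1.152×10^-5 K/W
  R_calcium silicate = L/(kA) = 0.137/(0.0680·10.2) = 0.1975 K/W
  R_carbon steel = L/(kA) = 0.00629/(38.8·10.2) = 1.589×10^-5 K/W
ΣR = 0.1975 K/W
ΔT = Q·ΣR = 634 × 0.1975 = 125.2 K
Heat flows outward, so T_out = T_in − ΔT = 157 − 125.2 = 31.8 °C

T_out = 31.8 °C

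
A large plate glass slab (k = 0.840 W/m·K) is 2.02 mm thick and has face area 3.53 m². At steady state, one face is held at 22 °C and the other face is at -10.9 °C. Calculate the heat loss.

Q = kA·ΔT/L = 0.840 × 3.53 × |22 °C − -10.9 °C| / 0.00202 = 48300 W

Q = 48300 W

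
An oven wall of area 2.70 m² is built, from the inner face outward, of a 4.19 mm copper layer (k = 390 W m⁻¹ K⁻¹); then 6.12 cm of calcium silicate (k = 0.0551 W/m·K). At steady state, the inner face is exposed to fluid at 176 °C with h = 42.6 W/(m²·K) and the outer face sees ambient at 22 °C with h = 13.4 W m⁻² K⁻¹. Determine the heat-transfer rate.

Series thermal resistances, inner to outer:
  R_conv,in = 1/(hA) = 1/(42.6·2.70) = 0.008694 K/W
  R_copper = L/(kA) = 0.00419/(390·2.70) = 3.979×10^-6 K/W
  R_calcium silicate = L/(kA) = 0.0612/(0.0551·2.70) = 0.4114 K/W
  R_conv,out = 1/(hA) = 1/(13.4·2.70) = 0.02764 K/W
ΣR = 0.008694 + 3.979×10^-6 + 0.4114 + 0.02764 = 0.4477 K/W
Q = ΔT/ΣR = (176 °C − 22 °C)/0.4477 = 344 W

Q = 344 W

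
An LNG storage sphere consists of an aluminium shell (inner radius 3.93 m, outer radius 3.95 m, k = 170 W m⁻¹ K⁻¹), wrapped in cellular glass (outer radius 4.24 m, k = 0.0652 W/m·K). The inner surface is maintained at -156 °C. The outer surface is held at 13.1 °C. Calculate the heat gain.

Resistance network (inner→outer):
  R_aluminium = (1/3.93 − 1/3.95)/(4πk) = 0.001288/(4π·170) = 6.031×10^-7 K/W
  R_cellular glass = (1/3.95 − 1/4.24)/(4πk) = 0.01732/(4π·0.0652) = 0.02113 K/W
ΣR = 6.031×10^-7 + 0.02113 = 0.02113 K/W
Q = ΔT/ΣR = (-156 °C − 13.1 °C)/0.02113 = -8000 W
(Negative Q ⇒ heat flows inward; heat gain = 8000 W.)

Q = 8.00 kW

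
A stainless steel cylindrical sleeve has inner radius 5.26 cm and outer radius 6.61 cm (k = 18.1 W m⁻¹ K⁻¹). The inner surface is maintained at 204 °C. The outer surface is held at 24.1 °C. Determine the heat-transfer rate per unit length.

Q' = 89.6 kW/m

Q' = 2πk·ΔT/ln(r₂/r₁) = 2π × 18.1 × 179.9 / ln(0.0661/0.0526) = 89600 W/m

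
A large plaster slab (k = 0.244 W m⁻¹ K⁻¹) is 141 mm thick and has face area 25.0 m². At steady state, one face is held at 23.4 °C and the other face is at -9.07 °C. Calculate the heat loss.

Q = 1400 W

Q = kA·ΔT/L = 0.244 × 25.0 × |23.4 °C − -9.07 °C| / 0.141 = 1400 W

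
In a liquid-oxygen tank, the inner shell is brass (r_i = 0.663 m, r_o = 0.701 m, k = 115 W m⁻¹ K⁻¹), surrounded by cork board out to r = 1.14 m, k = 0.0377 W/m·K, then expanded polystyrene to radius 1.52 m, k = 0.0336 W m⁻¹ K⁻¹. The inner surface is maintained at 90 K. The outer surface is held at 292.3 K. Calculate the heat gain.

Q = 120 W

Treat each layer as a resistance in series:
  R_brass = (1/0.663 − 1/0.701)/(4πk) = 0.08176/(4π·115) = 5.658×10^-5 K/W
  R_cork board = (1/0.701 − 1/1.14)/(4πk) = 0.5493/(4π·0.0377) = 1.160 K/W
  R_expanded polystyrene = (1/1.14 − 1/1.52)/(4πk) = 0.2193/(4π·0.0336) = 0.5194 K/W
ΣR = 5.658×10^-5 + 1.160 + 0.5194 = 1.679 K/W
Q = ΔT/ΣR = (90 K − 292.3 K)/1.679 = -120 W
(Negative Q ⇒ heat flows inward; heat gain = 120 W.)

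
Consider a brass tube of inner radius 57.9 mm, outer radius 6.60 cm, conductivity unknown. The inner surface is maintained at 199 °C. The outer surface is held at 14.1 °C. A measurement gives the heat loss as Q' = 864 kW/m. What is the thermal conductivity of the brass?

k = 97.4 W/m·K

ΣR = ΔT/Q' = |199 − 14.1|/8.64×10^5 = 2.140×10^-4 m·K/W
ln(r₂/r₁)/(2πk) = 2.140×10^-4 ⇒ k = 0.1309/(2π·2.140×10^-4) = 97.4 W/m·K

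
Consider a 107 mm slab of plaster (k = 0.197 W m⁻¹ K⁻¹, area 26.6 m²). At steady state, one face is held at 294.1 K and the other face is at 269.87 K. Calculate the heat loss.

Q = kA·ΔT/L = 0.197 × 26.6 × |294.1 K − 269.87 K| / 0.107 = 1190 W

Q = 1190 W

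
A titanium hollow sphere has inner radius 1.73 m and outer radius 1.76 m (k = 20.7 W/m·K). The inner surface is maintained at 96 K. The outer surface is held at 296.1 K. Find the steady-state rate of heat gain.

Q = 5280 kW

Q = 4πk·ΔT/(1/r₁ − 1/r₂) = 4π × 20.7 × 200.1 / (1/1.73 − 1/1.76) = 5.28×10^6 W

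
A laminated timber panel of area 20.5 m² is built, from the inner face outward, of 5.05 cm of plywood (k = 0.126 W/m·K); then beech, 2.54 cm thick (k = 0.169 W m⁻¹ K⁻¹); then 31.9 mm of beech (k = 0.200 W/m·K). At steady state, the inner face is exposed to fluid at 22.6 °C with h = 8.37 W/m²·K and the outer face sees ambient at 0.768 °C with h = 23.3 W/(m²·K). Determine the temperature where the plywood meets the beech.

Treat each layer as a resistance in series:
  R_conv,in = 1/(hA) = 1/(8.37·20.5) = 0.005828 K/W
  R_plywood = L/(kA) = 0.0505/(0.126·20.5) = 0.01955 K/W
  R_beech = L/(kA) = 0.0254/(0.169·20.5) = 0.007332 K/W
  R_beech = L/(kA) = 0.0319/(0.200·20.5) = 0.007780 K/W
  R_conv,out = 1/(hA) = 1/(23.3·20.5) = 0.002094 K/W
ΣR = 0.005828 + 0.01955 + 0.007332 + 0.007780 + 0.002094 = 0.04258 K/W
Q = ΔT/ΣR = (22.6 °C − 0.768 °C)/0.04258 = 512.7 W
From the inner boundary to the plywood/beech interface, ΣR_partial = 0.02538 K/W.
T_interface = T_in − Q·ΣR_partial = 22.6 °C − (512.7)(0.02538) = 9.59 °C

T = 9.59 °C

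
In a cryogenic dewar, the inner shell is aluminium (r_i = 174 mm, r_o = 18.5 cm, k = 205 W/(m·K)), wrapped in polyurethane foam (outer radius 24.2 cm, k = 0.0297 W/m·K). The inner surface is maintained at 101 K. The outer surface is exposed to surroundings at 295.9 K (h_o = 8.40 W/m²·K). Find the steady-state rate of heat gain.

Series thermal resistances, inner to outer:
  R_aluminium = (1/0.174 − 1/0.185)/(4πk) = 0.3417/(4π·205) = 1.327×10^-4 K/W
  R_polyurethane foam = (1/0.185 − 1/0.242)/(4πk) = 1.273/(4π·0.0297) = 3.411 K/W
  R_conv,out = 1/(4πr²h) = 1/(4π·0.242²·8.40) = 0.1618 K/W
ΣR = 1.327×10^-4 + 3.411 + 0.1618 = 3.573 K/W
Q = ΔT/ΣR = (101 K − 295.9 K)/3.573 = -54.5 W
(Negative Q ⇒ heat flows inward; heat gain = 54.5 W.)

Q = 54.5 W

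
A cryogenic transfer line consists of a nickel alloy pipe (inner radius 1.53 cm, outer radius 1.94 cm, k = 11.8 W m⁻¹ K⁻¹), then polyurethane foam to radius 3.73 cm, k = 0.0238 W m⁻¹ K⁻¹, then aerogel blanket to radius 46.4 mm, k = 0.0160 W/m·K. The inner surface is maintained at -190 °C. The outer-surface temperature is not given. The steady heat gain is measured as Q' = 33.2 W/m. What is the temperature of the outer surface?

Sum the resistances:
  R'_nickel alloy = ln(0.0194/0.0153)/(2πk) = 0.2374/(2π·11.8) = 0.003202 m·K/W
  R'_polyurethane foam = ln(0.0373/0.0194)/(2πk) = 0.6537/(2π·0.0238) = 4.372 m·K/W
  R'_aerogel blanket = ln(0.0464/0.0373)/(2πk) = 0.2183/(2π·0.0160) = 2.172 m·K/W
ΣR = 6.546 m·K/W
ΔT = Q'·ΣR = 33.2 × 6.546 = 217.3 K
Heat flows inward, so T_out = T_in + ΔT = -190 + 217.3 = 27.3 °C

T_out = 27.3 °C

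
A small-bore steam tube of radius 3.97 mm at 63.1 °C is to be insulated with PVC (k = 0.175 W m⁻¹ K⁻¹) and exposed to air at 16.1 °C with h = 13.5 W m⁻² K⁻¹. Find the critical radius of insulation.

r_cr = 1.30 cm

For a cylinder, r_cr = k_ins/h = 0.175/13.5 = 0.0130 m = 1.30 cm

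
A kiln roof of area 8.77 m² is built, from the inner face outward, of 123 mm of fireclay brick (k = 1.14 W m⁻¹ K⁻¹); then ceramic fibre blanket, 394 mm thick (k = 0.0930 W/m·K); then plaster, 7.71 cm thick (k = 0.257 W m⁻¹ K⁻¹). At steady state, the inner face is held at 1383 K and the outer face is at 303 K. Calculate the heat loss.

Q = 2040 W

Treat each layer as a resistance in series:
  R_fireclay brick = L/(kA) = 0.123/(1.14·8.77) = 0.01230 K/W
  R_ceramic fibre blanket = L/(kA) = 0.394/(0.0930·8.77) = 0.4831 K/W
  R_plaster = L/(kA) = 0.0771/(0.257·8.77) = 0.03421 K/W
ΣR = 0.01230 + 0.4831 + 0.03421 = 0.5296 K/W
Q = ΔT/ΣR = (1383 K − 303 K)/0.5296 = 2040 W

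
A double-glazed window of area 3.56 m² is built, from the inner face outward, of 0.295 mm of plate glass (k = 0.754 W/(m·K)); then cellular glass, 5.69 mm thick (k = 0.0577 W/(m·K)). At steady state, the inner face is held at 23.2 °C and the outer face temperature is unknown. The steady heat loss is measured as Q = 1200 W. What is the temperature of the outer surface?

T_out = -10.2 °C

Sum the resistances:
  R_plate glass = L/(kA) = 2.95×10^-4/(0.754·3.56) = 1.099×10^-4 K/W
  R_cellular glass = L/(kA) = 0.00569/(0.0577·3.56) = 0.02770 K/W
ΣR = 0.02781 K/W
ΔT = Q·ΣR = 1200 × 0.02781 = 33.37 K
Heat flows outward, so T_out = T_in − ΔT = 23.2 − 33.37 = -10.2 °C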